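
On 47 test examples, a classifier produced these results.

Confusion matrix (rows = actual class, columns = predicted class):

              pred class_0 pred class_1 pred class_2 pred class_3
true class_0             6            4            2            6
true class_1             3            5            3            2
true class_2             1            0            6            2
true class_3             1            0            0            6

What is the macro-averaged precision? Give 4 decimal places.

Per-class precision (TP/(TP+FP)):
  class_0: TP=6, FP=3+1+1=5 → 6/11 = 0.54545
  class_1: TP=5, FP=4+0+0=4 → 5/9 = 0.55556
  class_2: TP=6, FP=2+3+0=5 → 6/11 = 0.54545
  class_3: TP=6, FP=6+2+2=10 → 6/16 = 0.37500
Macro-precision = mean = (0.54545 + 0.55556 + 0.54545 + 0.37500) / 4 = 0.5054

0.5054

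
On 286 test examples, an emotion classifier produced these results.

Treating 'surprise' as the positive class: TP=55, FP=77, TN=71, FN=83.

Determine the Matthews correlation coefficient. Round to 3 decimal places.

-0.122

MCC = (TP·TN − FP·FN) / √((TP+FP)(TP+FN)(TN+FP)(TN+FN))
Numerator = 55·71 − 77·83 = -2486
Denominator = √(132·138·148·154) = √415179072 = 20375.9435
MCC = -2486 / 20375.9435 = -0.122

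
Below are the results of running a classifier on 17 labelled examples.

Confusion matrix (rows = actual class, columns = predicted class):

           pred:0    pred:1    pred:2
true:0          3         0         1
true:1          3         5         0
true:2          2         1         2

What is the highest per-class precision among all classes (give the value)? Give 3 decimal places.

0.833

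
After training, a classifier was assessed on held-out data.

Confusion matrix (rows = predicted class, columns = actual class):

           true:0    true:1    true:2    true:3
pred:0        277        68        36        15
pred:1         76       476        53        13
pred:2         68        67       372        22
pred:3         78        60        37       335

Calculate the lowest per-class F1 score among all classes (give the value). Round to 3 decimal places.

Per-class F1 score (2·TP/(2·TP+FP+FN)):
  0: TP=277, FP=68+36+15=119, FN=76+68+78=222 → 554/895 = 0.6190
  1: TP=476, FP=76+53+13=142, FN=68+67+60=195 → 952/1289 = 0.7386
  2: TP=372, FP=68+67+22=157, FN=36+53+37=126 → 744/1027 = 0.7244
  3: TP=335, FP=78+60+37=175, FN=15+13+22=50 → 670/895 = 0.7486
Lowest is class '0' with F1 score = 0.619.

0.619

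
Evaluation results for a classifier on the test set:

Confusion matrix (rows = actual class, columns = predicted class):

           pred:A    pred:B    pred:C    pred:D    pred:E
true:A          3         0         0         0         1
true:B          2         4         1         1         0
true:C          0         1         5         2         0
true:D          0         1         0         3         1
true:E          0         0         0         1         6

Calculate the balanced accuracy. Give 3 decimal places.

0.666

Balanced accuracy = mean of per-class recall.
  A: recall = 3/4 = 0.7500
  B: recall = 4/8 = 0.5000
  C: recall = 5/8 = 0.6250
  D: recall = 3/5 = 0.6000
  E: recall = 6/7 = 0.8571
Mean = (0.7500 + 0.5000 + 0.6250 + 0.6000 + 0.8571) / 5 = 0.666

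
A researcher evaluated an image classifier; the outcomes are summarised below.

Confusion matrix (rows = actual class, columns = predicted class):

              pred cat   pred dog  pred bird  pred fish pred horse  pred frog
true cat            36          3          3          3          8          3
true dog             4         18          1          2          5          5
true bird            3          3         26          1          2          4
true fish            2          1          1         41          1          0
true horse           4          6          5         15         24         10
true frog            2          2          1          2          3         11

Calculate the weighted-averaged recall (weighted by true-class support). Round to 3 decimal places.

Per-class recall (TP/(TP+FN)):
  cat: TP=36, FN=3+3+3+8+3=20 → 36/56 = 0.6429
  dog: TP=18, FN=4+1+2+5+5=17 → 18/35 = 0.5143
  bird: TP=26, FN=3+3+1+2+4=13 → 26/39 = 0.6667
  fish: TP=41, FN=2+1+1+1+0=5 → 41/46 = 0.8913
  horse: TP=24, FN=4+6+5+15+10=40 → 24/64 = 0.3750
  frog: TP=11, FN=2+2+1+2+3=10 → 11/21 = 0.5238
Weighted-recall = Σ (supportᵢ/N)·recallᵢ with N=261: (56/261)·0.6429 + (35/261)·0.5143 + (39/261)·0.6667 + (46/261)·0.8913 + (64/261)·0.3750 + (21/261)·0.5238 = 0.598

0.598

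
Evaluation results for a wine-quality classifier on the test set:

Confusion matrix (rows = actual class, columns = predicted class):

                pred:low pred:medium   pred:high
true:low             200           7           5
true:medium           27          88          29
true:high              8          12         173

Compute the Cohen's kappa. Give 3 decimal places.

0.754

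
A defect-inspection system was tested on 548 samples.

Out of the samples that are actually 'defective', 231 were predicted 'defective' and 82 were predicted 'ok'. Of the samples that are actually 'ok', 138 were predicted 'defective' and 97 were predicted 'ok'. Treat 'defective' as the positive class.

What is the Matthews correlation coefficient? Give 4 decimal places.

MCC = (TP·TN − FP·FN) / √((TP+FP)(TP+FN)(TN+FP)(TN+FN))
Numerator = 231·97 − 138·82 = 11091
Denominator = √(369·313·235·179) = √4858381305 = 69702.0897
MCC = 11091 / 69702.0897 = 0.1591

0.1591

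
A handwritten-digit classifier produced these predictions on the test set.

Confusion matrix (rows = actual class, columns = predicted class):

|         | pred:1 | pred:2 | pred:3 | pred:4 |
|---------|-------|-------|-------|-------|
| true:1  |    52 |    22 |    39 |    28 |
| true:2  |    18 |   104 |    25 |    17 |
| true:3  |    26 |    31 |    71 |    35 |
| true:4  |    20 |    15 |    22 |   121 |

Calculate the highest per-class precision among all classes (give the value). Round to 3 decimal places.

Per-class precision (TP/(TP+FP)):
  1: TP=52, FP=18+26+20=64 → 52/116 = 0.4483
  2: TP=104, FP=22+31+15=68 → 104/172 = 0.6047
  3: TP=71, FP=39+25+22=86 → 71/157 = 0.4522
  4: TP=121, FP=28+17+35=80 → 121/201 = 0.6020
Highest is class '2' with precision = 0.605.

0.605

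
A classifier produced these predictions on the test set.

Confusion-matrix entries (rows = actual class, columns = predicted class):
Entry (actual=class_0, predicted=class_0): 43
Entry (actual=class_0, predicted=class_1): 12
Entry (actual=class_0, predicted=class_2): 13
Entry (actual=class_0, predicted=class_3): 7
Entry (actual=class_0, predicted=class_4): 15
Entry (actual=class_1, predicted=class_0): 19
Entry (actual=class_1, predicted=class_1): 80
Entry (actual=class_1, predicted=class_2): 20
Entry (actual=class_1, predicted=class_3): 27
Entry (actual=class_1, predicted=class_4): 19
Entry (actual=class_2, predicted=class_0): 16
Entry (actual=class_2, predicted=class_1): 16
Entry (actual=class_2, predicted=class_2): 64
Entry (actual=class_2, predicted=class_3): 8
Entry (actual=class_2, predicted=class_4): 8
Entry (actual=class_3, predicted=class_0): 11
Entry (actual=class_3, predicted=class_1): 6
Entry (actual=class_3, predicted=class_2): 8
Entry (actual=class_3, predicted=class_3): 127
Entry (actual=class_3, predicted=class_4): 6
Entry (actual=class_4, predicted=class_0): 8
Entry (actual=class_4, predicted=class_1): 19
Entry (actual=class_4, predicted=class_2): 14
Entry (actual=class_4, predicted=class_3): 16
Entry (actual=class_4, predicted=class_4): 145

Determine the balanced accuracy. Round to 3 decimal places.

0.611

Balanced accuracy = mean of per-class recall.
  class_0: recall = 43/90 = 0.4778
  class_1: recall = 80/165 = 0.4848
  class_2: recall = 64/112 = 0.5714
  class_3: recall = 127/158 = 0.8038
  class_4: recall = 145/202 = 0.7178
Mean = (0.4778 + 0.4848 + 0.5714 + 0.8038 + 0.7178) / 5 = 0.611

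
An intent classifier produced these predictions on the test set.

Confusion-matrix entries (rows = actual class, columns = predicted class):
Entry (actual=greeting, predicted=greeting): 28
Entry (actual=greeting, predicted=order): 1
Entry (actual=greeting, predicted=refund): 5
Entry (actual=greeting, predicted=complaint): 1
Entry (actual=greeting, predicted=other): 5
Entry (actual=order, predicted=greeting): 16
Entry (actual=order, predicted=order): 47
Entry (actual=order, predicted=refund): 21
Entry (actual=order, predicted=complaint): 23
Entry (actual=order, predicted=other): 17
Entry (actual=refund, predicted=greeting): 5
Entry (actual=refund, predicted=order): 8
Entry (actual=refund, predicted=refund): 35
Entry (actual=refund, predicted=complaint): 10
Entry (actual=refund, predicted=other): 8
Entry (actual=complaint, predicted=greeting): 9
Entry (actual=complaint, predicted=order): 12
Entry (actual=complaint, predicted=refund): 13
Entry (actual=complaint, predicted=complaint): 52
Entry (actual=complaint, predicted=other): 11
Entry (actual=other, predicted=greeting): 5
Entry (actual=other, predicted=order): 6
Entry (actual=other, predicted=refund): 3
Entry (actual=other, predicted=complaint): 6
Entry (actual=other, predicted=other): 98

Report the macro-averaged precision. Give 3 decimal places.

Per-class precision (TP/(TP+FP)):
  greeting: TP=28, FP=16+5+9+5=35 → 28/63 = 0.4444
  order: TP=47, FP=1+8+12+6=27 → 47/74 = 0.6351
  refund: TP=35, FP=5+21+13+3=42 → 35/77 = 0.4545
  complaint: TP=52, FP=1+23+10+6=40 → 52/92 = 0.5652
  other: TP=98, FP=5+17+8+11=41 → 98/139 = 0.7050
Macro-precision = mean = (0.4444 + 0.6351 + 0.4545 + 0.5652 + 0.7050) / 5 = 0.561

0.561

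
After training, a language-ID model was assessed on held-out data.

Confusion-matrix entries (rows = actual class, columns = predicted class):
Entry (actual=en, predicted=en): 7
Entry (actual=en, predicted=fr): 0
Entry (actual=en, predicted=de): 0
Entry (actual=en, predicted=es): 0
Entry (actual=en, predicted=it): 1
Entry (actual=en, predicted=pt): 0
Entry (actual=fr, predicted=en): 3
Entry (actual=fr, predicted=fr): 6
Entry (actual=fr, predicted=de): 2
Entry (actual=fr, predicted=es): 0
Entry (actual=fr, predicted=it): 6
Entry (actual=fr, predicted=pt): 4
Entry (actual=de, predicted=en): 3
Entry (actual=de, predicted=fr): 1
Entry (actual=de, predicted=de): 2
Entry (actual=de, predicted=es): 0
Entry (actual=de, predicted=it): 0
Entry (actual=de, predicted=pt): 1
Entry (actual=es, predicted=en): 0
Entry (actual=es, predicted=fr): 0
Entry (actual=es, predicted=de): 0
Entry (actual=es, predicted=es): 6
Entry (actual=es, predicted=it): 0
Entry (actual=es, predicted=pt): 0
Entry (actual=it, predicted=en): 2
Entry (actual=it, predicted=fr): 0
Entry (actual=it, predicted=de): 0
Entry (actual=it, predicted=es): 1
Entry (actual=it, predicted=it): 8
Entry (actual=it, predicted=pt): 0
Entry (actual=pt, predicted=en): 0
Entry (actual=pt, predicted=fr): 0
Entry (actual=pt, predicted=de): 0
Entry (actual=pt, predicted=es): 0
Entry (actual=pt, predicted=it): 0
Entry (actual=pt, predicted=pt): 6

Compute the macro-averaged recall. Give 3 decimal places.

0.696

Per-class recall (TP/(TP+FN)):
  en: TP=7, FN=0+0+0+1+0=1 → 7/8 = 0.8750
  fr: TP=6, FN=3+2+0+6+4=15 → 6/21 = 0.2857
  de: TP=2, FN=3+1+0+0+1=5 → 2/7 = 0.2857
  es: TP=6, FN=0+0+0+0+0=0 → 6/6 = 1.0000
  it: TP=8, FN=2+0+0+1+0=3 → 8/11 = 0.7273
  pt: TP=6, FN=0+0+0+0+0=0 → 6/6 = 1.0000
Macro-recall = mean = (0.8750 + 0.2857 + 0.2857 + 1.0000 + 0.7273 + 1.0000) / 6 = 0.696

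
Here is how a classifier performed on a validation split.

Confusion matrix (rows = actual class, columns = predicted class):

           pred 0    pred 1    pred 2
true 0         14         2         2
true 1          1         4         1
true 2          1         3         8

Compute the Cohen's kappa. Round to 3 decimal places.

0.562

Observed agreement pₒ = trace/N = 26/36 = 0.7222
Expected agreement pₑ = Σ (rowᵢ·colᵢ)/N² = (18·16 + 6·9 + 12·11)/36² = 0.3657
κ = (pₒ − pₑ)/(1 − pₑ) = (0.7222 − 0.3657)/(1 − 0.3657) = 0.562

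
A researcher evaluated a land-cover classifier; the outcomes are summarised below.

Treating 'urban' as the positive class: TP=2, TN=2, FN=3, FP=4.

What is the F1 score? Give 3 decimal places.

Precision = TP/(TP+FP) = 2/6 = 0.3333
Recall = TP/(TP+FN) = 2/5 = 0.4000
F1 = 2·TP/(2·TP+FP+FN) = 4/11 = 0.364

0.364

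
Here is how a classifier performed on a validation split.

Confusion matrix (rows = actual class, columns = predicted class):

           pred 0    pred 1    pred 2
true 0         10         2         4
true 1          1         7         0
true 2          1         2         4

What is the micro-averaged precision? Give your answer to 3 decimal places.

0.677

Micro-averaging pools counts across classes: ΣTP=21, ΣFP=10, ΣFN=10.
Micro-precision = TP/(TP+FP) on pooled counts = 0.677 (equals overall accuracy in single-label multiclass).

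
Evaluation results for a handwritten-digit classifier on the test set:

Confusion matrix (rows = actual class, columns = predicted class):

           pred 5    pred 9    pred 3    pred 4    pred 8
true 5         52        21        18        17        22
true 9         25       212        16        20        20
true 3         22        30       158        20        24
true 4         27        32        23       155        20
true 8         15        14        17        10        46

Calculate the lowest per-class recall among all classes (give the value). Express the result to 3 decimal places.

Per-class recall (TP/(TP+FN)):
  5: TP=52, FN=21+18+17+22=78 → 52/130 = 0.4000
  9: TP=212, FN=25+16+20+20=81 → 212/293 = 0.7235
  3: TP=158, FN=22+30+20+24=96 → 158/254 = 0.6220
  4: TP=155, FN=27+32+23+20=102 → 155/257 = 0.6031
  8: TP=46, FN=15+14+17+10=56 → 46/102 = 0.4510
Lowest is class '5' with recall = 0.400.

0.400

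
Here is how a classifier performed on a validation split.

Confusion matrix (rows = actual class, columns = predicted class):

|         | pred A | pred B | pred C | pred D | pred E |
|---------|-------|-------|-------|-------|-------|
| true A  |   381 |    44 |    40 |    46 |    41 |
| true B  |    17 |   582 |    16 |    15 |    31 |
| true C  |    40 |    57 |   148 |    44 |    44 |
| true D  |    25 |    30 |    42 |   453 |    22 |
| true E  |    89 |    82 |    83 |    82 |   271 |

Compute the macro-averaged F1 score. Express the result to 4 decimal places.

Per-class F1 score (2·TP/(2·TP+FP+FN)):
  A: TP=381, FP=17+40+25+89=171, FN=44+40+46+41=171 → 762/1104 = 0.69022
  B: TP=582, FP=44+57+30+82=213, FN=17+16+15+31=79 → 1164/1456 = 0.79945
  C: TP=148, FP=40+16+42+83=181, FN=40+57+44+44=185 → 296/662 = 0.44713
  D: TP=453, FP=46+15+44+82=187, FN=25+30+42+22=119 → 906/1212 = 0.74752
  E: TP=271, FP=41+31+44+22=138, FN=89+82+83+82=336 → 542/1016 = 0.53346
Macro-F1 score = mean = (0.69022 + 0.79945 + 0.44713 + 0.74752 + 0.53346) / 5 = 0.6436

0.6436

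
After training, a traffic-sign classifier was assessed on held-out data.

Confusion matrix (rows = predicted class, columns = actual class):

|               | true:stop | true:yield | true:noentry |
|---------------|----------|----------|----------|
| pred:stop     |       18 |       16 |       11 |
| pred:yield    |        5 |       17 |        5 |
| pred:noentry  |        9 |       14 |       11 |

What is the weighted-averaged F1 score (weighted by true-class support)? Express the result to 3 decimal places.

Per-class F1 score (2·TP/(2·TP+FP+FN)):
  stop: TP=18, FP=16+11=27, FN=5+9=14 → 36/77 = 0.4675
  yield: TP=17, FP=5+5=10, FN=16+14=30 → 34/74 = 0.4595
  noentry: TP=11, FP=9+14=23, FN=11+5=16 → 22/61 = 0.3607
Weighted-F1 score = Σ (supportᵢ/N)·F1 scoreᵢ with N=106: (32/106)·0.4675 + (47/106)·0.4595 + (27/106)·0.3607 = 0.437

0.437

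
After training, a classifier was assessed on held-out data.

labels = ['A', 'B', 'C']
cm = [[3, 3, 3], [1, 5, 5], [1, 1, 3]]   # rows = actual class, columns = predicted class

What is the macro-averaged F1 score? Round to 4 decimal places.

Per-class F1 score (2·TP/(2·TP+FP+FN)):
  A: TP=3, FP=1+1=2, FN=3+3=6 → 6/14 = 0.42857
  B: TP=5, FP=3+1=4, FN=1+5=6 → 10/20 = 0.50000
  C: TP=3, FP=3+5=8, FN=1+1=2 → 6/16 = 0.37500
Macro-F1 score = mean = (0.42857 + 0.50000 + 0.37500) / 3 = 0.4345

0.4345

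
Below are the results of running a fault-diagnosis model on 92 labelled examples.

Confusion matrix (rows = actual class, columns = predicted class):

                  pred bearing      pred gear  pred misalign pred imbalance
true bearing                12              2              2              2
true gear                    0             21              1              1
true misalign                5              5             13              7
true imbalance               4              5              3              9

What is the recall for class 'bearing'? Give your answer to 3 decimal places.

0.667

One-vs-rest for 'bearing': TP = diagonal; FP = other classes predicted 'bearing'; FN = 'bearing' predicted as other.
recall = TP/(TP+FN).
bearing: TP=12, FN=2+2+2=6 → 12/18 = 0.6667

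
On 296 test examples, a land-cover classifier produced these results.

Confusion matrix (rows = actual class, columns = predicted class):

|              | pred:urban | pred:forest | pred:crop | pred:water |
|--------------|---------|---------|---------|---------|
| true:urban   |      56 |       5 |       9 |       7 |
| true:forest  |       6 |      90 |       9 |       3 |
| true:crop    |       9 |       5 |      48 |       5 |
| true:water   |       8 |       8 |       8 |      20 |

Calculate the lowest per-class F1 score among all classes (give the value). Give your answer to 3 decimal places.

Per-class F1 score (2·TP/(2·TP+FP+FN)):
  urban: TP=56, FP=6+9+8=23, FN=5+9+7=21 → 112/156 = 0.7179
  forest: TP=90, FP=5+5+8=18, FN=6+9+3=18 → 180/216 = 0.8333
  crop: TP=48, FP=9+9+8=26, FN=9+5+5=19 → 96/141 = 0.6809
  water: TP=20, FP=7+3+5=15, FN=8+8+8=24 → 40/79 = 0.5063
Lowest is class 'water' with F1 score = 0.506.

0.506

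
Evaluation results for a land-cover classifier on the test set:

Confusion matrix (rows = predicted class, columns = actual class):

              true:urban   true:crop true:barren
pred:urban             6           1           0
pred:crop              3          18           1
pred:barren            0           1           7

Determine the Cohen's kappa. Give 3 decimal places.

Observed agreement pₒ = trace/N = 31/37 = 0.8378
Expected agreement pₑ = Σ (rowᵢ·colᵢ)/N² = (9·7 + 20·22 + 8·8)/37² = 0.4142
κ = (pₒ − pₑ)/(1 − pₑ) = (0.8378 − 0.4142)/(1 − 0.4142) = 0.723

0.723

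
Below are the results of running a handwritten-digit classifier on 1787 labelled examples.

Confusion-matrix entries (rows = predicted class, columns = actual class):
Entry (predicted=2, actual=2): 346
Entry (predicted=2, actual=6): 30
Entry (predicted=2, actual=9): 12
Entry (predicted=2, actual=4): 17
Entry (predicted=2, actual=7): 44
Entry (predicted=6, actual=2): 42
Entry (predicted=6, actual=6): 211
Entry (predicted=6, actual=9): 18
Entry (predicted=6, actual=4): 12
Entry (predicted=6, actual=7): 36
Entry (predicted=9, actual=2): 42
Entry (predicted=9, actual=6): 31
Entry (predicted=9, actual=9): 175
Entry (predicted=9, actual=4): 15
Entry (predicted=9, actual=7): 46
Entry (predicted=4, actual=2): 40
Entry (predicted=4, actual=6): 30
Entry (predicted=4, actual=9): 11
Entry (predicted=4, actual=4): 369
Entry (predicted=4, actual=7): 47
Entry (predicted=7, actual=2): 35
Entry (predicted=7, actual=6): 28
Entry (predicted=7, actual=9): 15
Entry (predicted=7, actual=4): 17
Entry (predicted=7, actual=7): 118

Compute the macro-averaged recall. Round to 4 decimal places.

0.6692

Per-class recall (TP/(TP+FN)):
  2: TP=346, FN=42+42+40+35=159 → 346/505 = 0.68515
  6: TP=211, FN=30+31+30+28=119 → 211/330 = 0.63939
  9: TP=175, FN=12+18+11+15=56 → 175/231 = 0.75758
  4: TP=369, FN=17+12+15+17=61 → 369/430 = 0.85814
  7: TP=118, FN=44+36+46+47=173 → 118/291 = 0.40550
Macro-recall = mean = (0.68515 + 0.63939 + 0.75758 + 0.85814 + 0.40550) / 5 = 0.6692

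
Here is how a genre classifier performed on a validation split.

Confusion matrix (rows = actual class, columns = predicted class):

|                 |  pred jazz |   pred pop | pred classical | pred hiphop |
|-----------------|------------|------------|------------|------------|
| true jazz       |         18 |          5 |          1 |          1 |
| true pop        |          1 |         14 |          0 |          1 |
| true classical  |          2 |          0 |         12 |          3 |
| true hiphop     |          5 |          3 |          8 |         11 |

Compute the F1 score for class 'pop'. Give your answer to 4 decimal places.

Treat 'pop' as positive and all other classes as negative.
F1 score = 2·TP/(2·TP+FP+FN).
pop: TP=14, FP=5+0+3=8, FN=1+0+1=2 → 28/38 = 0.73684

0.7368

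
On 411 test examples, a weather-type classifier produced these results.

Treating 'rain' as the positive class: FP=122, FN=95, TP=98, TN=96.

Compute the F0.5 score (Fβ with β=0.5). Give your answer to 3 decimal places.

Fβ = (1+β²)·TP / ((1+β²)·TP + β²·FN + FP), with β²=1/4
= 1.25·98 / (1.25·98 + 0.25·95 + 122) = 0.457

0.457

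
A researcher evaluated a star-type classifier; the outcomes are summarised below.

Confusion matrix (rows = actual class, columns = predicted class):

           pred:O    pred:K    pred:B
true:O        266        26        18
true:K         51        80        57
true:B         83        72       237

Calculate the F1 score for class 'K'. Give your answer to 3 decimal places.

0.437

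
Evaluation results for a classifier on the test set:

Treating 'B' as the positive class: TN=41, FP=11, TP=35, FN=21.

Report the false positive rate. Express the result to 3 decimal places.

0.212

FPR = FP/(FP+TN) = 11/(11+41) = 0.212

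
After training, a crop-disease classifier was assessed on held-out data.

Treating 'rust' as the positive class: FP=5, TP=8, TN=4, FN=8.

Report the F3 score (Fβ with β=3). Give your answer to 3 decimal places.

Fβ = (1+β²)·TP / ((1+β²)·TP + β²·FN + FP), with β²=9
= 10·8 / (10·8 + 9·8 + 5) = 0.510

0.510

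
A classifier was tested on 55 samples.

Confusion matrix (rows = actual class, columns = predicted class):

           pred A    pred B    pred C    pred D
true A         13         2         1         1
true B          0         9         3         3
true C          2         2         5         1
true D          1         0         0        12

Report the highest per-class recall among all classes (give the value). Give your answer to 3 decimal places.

0.923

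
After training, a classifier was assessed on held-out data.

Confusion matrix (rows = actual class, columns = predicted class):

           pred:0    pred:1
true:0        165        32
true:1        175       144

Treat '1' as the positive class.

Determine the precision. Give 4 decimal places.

Precision = TP/(TP+FP) = 144/(144+32) = 144/176 = 0.8182

0.8182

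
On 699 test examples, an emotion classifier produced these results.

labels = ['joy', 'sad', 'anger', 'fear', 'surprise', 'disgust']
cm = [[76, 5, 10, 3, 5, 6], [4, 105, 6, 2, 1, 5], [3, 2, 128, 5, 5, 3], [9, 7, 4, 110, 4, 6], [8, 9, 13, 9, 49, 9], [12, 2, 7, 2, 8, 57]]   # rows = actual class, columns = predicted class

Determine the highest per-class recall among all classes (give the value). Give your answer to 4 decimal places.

0.8767

Per-class recall (TP/(TP+FN)):
  joy: TP=76, FN=5+10+3+5+6=29 → 76/105 = 0.72381
  sad: TP=105, FN=4+6+2+1+5=18 → 105/123 = 0.85366
  anger: TP=128, FN=3+2+5+5+3=18 → 128/146 = 0.87671
  fear: TP=110, FN=9+7+4+4+6=30 → 110/140 = 0.78571
  surprise: TP=49, FN=8+9+13+9+9=48 → 49/97 = 0.50515
  disgust: TP=57, FN=12+2+7+2+8=31 → 57/88 = 0.64773
Highest is class 'anger' with recall = 0.8767.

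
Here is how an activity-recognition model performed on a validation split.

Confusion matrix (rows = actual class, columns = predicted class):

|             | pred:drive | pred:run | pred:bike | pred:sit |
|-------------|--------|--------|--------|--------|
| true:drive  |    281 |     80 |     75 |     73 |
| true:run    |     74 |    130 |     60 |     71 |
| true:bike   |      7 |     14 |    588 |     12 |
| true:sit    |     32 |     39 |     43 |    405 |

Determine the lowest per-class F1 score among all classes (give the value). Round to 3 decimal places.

Per-class F1 score (2·TP/(2·TP+FP+FN)):
  drive: TP=281, FP=74+7+32=113, FN=80+75+73=228 → 562/903 = 0.6224
  run: TP=130, FP=80+14+39=133, FN=74+60+71=205 → 260/598 = 0.4348
  bike: TP=588, FP=75+60+43=178, FN=7+14+12=33 → 1176/1387 = 0.8479
  sit: TP=405, FP=73+71+12=156, FN=32+39+43=114 → 810/1080 = 0.7500
Lowest is class 'run' with F1 score = 0.435.

0.435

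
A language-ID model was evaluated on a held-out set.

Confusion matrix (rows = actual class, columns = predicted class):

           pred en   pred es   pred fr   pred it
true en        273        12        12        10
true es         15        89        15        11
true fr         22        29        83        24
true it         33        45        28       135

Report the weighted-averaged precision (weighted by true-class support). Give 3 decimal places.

Per-class precision (TP/(TP+FP)):
  en: TP=273, FP=15+22+33=70 → 273/343 = 0.7959
  es: TP=89, FP=12+29+45=86 → 89/175 = 0.5086
  fr: TP=83, FP=12+15+28=55 → 83/138 = 0.6014
  it: TP=135, FP=10+11+24=45 → 135/180 = 0.7500
Weighted-precision = Σ (supportᵢ/N)·precisionᵢ with N=836: (307/836)·0.7959 + (130/836)·0.5086 + (158/836)·0.6014 + (241/836)·0.7500 = 0.701

0.701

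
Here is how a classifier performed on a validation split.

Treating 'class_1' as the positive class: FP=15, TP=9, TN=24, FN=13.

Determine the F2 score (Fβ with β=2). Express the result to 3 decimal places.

0.402

Fβ = (1+β²)·TP / ((1+β²)·TP + β²·FN + FP), with β²=4
= 5·9 / (5·9 + 4·13 + 15) = 0.402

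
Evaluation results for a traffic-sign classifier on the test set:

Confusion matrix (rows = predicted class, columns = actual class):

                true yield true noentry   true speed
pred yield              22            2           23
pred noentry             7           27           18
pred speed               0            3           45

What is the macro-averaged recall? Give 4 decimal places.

0.7085

Per-class recall (TP/(TP+FN)):
  yield: TP=22, FN=7+0=7 → 22/29 = 0.75862
  noentry: TP=27, FN=2+3=5 → 27/32 = 0.84375
  speed: TP=45, FN=23+18=41 → 45/86 = 0.52326
Macro-recall = mean = (0.75862 + 0.84375 + 0.52326) / 3 = 0.7085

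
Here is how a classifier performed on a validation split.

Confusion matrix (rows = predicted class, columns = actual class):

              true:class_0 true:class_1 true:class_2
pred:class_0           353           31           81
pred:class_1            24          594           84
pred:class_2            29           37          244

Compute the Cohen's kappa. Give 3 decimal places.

Observed agreement pₒ = trace/N = 1191/1477 = 0.8064
Expected agreement pₑ = Σ (rowᵢ·colᵢ)/N² = (406·465 + 662·702 + 409·310)/1477² = 0.3577
κ = (pₒ − pₑ)/(1 − pₑ) = (0.8064 − 0.3577)/(1 − 0.3577) = 0.699

0.699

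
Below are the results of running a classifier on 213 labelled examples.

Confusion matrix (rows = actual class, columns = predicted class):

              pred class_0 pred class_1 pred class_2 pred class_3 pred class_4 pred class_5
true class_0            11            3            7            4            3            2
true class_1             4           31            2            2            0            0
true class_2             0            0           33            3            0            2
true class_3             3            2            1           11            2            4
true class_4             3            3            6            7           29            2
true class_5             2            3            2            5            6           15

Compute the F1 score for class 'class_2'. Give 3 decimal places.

0.742

One-vs-rest for 'class_2': TP = diagonal; FP = other classes predicted 'class_2'; FN = 'class_2' predicted as other.
F1 score = 2·TP/(2·TP+FP+FN).
class_2: TP=33, FP=7+2+1+6+2=18, FN=0+0+3+0+2=5 → 66/89 = 0.7416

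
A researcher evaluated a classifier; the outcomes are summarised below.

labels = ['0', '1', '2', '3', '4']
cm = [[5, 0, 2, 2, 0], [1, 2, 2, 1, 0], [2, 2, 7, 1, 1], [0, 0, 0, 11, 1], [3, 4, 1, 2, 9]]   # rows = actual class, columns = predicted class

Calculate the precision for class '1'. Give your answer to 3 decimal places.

0.250

Take TP from the diagonal, FP from the rest of the '1' prediction marginal, FN from the rest of the '1' actual marginal.
precision = TP/(TP+FP).
1: TP=2, FP=0+2+0+4=6 → 2/8 = 0.2500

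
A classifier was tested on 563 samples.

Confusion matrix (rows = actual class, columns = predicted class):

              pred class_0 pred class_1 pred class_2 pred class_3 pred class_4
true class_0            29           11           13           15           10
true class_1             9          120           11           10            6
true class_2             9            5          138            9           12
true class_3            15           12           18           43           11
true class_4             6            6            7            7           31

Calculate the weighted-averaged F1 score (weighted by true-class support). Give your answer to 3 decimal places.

0.637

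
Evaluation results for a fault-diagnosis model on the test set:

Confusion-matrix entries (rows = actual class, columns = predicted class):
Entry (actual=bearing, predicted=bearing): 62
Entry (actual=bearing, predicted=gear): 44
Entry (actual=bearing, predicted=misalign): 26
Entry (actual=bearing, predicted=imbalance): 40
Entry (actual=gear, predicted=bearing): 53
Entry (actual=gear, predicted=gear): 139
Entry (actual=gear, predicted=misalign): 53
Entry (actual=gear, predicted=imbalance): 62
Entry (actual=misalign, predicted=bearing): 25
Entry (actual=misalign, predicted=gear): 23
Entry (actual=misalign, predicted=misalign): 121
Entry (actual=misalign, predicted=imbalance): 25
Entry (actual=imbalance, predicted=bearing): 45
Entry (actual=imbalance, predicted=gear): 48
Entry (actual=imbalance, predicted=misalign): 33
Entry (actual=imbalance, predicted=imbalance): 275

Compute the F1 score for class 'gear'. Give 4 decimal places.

0.4955

Take TP from the diagonal, FP from the rest of the 'gear' prediction marginal, FN from the rest of the 'gear' actual marginal.
F1 score = 2·TP/(2·TP+FP+FN).
gear: TP=139, FP=44+23+48=115, FN=53+53+62=168 → 278/561 = 0.49554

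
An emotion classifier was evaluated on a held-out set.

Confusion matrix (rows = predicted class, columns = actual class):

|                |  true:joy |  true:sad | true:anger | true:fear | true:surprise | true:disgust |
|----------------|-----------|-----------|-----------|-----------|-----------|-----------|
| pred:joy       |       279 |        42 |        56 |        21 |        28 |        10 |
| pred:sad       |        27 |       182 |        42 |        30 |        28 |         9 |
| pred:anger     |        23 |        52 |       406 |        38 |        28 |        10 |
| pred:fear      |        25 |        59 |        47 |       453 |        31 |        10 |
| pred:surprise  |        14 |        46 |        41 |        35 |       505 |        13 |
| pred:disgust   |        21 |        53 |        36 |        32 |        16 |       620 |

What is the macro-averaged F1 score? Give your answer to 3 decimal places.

0.703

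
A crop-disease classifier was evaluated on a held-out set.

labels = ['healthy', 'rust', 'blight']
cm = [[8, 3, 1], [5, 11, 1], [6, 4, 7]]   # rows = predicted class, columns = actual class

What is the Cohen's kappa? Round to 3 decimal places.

0.356

Observed agreement pₒ = trace/N = 26/46 = 0.5652
Expected agreement pₑ = Σ (rowᵢ·colᵢ)/N² = (19·12 + 18·17 + 9·17)/46² = 0.3247
κ = (pₒ − pₑ)/(1 − pₑ) = (0.5652 − 0.3247)/(1 − 0.3247) = 0.356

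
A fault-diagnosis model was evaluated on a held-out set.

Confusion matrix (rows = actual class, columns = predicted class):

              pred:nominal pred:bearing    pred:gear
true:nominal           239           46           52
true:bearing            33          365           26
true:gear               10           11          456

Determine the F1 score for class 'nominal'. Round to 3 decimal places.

F1 score = 2·TP/(2·TP+FP+FN).
nominal: TP=239, FP=33+10=43, FN=46+52=98 → 478/619 = 0.7722

0.772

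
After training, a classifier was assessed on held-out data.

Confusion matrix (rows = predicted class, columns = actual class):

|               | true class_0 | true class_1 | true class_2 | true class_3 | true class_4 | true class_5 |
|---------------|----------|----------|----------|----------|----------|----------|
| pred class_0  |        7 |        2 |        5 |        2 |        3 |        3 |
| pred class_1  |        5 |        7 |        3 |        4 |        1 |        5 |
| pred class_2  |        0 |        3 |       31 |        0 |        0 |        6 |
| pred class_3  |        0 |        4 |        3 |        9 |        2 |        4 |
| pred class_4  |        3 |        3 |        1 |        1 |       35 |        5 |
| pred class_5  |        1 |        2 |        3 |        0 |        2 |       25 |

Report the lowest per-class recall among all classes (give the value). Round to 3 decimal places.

0.333

Per-class recall (TP/(TP+FN)):
  class_0: TP=7, FN=5+0+0+3+1=9 → 7/16 = 0.4375
  class_1: TP=7, FN=2+3+4+3+2=14 → 7/21 = 0.3333
  class_2: TP=31, FN=5+3+3+1+3=15 → 31/46 = 0.6739
  class_3: TP=9, FN=2+4+0+1+0=7 → 9/16 = 0.5625
  class_4: TP=35, FN=3+1+0+2+2=8 → 35/43 = 0.8140
  class_5: TP=25, FN=3+5+6+4+5=23 → 25/48 = 0.5208
Lowest is class 'class_1' with recall = 0.333.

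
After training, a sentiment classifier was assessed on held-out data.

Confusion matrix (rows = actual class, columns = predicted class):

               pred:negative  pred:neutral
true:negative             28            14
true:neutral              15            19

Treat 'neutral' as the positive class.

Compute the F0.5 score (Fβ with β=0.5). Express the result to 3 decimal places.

0.572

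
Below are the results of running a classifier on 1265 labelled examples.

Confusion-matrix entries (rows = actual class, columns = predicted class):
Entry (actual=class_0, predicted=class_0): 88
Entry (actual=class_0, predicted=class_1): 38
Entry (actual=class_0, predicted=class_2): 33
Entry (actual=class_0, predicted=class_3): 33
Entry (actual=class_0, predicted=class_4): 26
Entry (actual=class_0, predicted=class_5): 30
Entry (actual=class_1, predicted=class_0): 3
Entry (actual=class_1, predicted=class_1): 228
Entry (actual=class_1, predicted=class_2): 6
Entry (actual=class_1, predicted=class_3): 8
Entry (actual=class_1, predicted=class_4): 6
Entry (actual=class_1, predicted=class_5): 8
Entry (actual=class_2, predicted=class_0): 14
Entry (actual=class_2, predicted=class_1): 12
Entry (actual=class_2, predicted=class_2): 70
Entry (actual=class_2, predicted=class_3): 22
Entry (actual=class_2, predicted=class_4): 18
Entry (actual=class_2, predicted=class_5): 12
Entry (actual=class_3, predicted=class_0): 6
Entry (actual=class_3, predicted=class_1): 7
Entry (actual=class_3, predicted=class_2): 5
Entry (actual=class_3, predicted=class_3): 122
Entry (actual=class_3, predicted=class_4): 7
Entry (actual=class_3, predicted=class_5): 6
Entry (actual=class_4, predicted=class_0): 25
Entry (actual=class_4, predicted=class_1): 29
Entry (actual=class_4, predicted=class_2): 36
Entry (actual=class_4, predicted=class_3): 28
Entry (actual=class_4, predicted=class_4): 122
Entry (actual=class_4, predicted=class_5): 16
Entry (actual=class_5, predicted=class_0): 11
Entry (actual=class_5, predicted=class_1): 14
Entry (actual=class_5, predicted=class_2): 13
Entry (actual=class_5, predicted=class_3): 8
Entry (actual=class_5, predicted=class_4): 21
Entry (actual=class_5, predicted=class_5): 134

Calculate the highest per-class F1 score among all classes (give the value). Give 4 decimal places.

Per-class F1 score (2·TP/(2·TP+FP+FN)):
  class_0: TP=88, FP=3+14+6+25+11=59, FN=38+33+33+26+30=160 → 176/395 = 0.44557
  class_1: TP=228, FP=38+12+7+29+14=100, FN=3+6+8+6+8=31 → 456/587 = 0.77683
  class_2: TP=70, FP=33+6+5+36+13=93, FN=14+12+22+18+12=78 → 140/311 = 0.45016
  class_3: TP=122, FP=33+8+22+28+8=99, FN=6+7+5+7+6=31 → 244/374 = 0.65241
  class_4: TP=122, FP=26+6+18+7+21=78, FN=25+29+36+28+16=134 → 244/456 = 0.53509
  class_5: TP=134, FP=30+8+12+6+16=72, FN=11+14+13+8+21=67 → 268/407 = 0.65848
Highest is class 'class_1' with F1 score = 0.7768.

0.7768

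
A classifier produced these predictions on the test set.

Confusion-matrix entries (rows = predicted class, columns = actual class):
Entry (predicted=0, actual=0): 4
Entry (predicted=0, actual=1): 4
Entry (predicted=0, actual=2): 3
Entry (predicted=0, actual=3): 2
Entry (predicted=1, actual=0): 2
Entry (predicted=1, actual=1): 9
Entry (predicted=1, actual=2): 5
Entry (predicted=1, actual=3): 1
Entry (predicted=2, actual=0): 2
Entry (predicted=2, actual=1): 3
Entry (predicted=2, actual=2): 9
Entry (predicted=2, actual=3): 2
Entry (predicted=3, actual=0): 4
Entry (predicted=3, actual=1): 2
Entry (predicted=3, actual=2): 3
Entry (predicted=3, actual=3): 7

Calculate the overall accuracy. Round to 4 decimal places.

Accuracy = trace / total = (4+9+9+7=29) / 62 = 29/62 = 0.4677

0.4677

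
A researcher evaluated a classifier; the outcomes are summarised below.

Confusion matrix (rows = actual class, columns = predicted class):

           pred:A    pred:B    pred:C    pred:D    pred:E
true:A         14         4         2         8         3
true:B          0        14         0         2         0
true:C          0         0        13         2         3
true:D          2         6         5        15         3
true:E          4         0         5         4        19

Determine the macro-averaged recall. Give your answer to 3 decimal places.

0.625

Per-class recall (TP/(TP+FN)):
  A: TP=14, FN=4+2+8+3=17 → 14/31 = 0.4516
  B: TP=14, FN=0+0+2+0=2 → 14/16 = 0.8750
  C: TP=13, FN=0+0+2+3=5 → 13/18 = 0.7222
  D: TP=15, FN=2+6+5+3=16 → 15/31 = 0.4839
  E: TP=19, FN=4+0+5+4=13 → 19/32 = 0.5938
Macro-recall = mean = (0.4516 + 0.8750 + 0.7222 + 0.4839 + 0.5938) / 5 = 0.625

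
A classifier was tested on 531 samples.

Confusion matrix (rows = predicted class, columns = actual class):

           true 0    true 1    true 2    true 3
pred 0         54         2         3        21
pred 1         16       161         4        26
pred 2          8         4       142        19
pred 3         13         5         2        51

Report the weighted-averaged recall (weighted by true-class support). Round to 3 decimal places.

0.768

Per-class recall (TP/(TP+FN)):
  0: TP=54, FN=16+8+13=37 → 54/91 = 0.5934
  1: TP=161, FN=2+4+5=11 → 161/172 = 0.9360
  2: TP=142, FN=3+4+2=9 → 142/151 = 0.9404
  3: TP=51, FN=21+26+19=66 → 51/117 = 0.4359
Weighted-recall = Σ (supportᵢ/N)·recallᵢ with N=531: (91/531)·0.5934 + (172/531)·0.9360 + (151/531)·0.9404 + (117/531)·0.4359 = 0.768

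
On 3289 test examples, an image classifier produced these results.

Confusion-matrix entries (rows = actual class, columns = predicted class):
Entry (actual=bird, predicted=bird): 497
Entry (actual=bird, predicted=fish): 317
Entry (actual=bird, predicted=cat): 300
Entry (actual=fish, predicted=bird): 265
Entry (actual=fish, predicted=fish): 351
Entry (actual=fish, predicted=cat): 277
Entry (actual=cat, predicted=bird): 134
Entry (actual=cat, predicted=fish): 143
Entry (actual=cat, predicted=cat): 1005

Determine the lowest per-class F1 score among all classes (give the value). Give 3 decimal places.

0.412

Per-class F1 score (2·TP/(2·TP+FP+FN)):
  bird: TP=497, FP=265+134=399, FN=317+300=617 → 994/2010 = 0.4945
  fish: TP=351, FP=317+143=460, FN=265+277=542 → 702/1704 = 0.4120
  cat: TP=1005, FP=300+277=577, FN=134+143=277 → 2010/2864 = 0.7018
Lowest is class 'fish' with F1 score = 0.412.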